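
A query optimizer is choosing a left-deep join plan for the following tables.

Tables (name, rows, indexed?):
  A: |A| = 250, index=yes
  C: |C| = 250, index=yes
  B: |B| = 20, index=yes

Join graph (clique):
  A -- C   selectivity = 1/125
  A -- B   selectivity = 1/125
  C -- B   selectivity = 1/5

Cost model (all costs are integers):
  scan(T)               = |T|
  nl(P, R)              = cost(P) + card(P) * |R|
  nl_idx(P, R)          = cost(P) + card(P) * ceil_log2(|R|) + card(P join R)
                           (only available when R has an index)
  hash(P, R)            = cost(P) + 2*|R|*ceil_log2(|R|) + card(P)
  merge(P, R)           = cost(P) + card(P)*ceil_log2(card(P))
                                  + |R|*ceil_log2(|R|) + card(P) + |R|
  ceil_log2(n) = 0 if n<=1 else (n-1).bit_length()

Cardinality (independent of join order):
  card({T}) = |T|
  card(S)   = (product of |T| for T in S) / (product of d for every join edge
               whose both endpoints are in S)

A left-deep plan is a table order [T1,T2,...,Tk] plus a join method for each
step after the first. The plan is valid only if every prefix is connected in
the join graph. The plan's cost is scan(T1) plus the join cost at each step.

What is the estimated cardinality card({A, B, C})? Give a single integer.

16

Tables in S: A(250), B(20), C(250)
Edges inside S: A-C(d=125), A-B(d=125), C-B(d=5)
numerator = 250 * 20 * 250 = 1250000
denominator = 125 * 125 * 5 = 78125
card(S) = 1250000 / 78125 = 16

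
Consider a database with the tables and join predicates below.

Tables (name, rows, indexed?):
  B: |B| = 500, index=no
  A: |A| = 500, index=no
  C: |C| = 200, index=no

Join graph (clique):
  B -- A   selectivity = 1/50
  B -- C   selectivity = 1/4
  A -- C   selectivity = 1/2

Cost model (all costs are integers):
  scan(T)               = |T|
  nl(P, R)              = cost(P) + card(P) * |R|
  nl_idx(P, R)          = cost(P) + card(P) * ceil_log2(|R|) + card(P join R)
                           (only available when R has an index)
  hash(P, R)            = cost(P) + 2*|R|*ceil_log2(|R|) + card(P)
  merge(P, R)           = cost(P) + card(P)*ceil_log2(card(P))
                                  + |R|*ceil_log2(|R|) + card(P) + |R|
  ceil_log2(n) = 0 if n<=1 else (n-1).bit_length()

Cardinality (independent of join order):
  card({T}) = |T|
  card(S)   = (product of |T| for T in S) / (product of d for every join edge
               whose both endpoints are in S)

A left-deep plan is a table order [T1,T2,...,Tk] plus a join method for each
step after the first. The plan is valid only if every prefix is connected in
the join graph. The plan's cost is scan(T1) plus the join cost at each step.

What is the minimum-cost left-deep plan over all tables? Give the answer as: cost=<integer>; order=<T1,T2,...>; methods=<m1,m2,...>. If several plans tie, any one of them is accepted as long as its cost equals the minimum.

cost=18200; order=A,B,C; methods=hash,hash

Selinger DP (subsets sized 1..n):
  {B}: scan cost=500, card=500
  {A}: scan cost=500, card=500
  {C}: scan cost=200, card=200
  {AB}: card=5000; try (B,hash)→10000, (A,hash)→10000, (B,merge)→10500, (A,merge)→10500, (B,nl)→250500, (A,nl)→250500; best=10000 via (B,hash)
  {BC}: card=25000; try (C,hash)→4200, (B,merge)→7000, (C,merge)→7300, (B,hash)→9400, (B,nl)→100200, (C,nl)→100500; best=4200 via (C,hash)
  {AC}: card=50000; try (C,hash)→4200, (A,merge)→7000, (C,merge)→7300, (A,hash)→9400, (A,nl)→100200, (C,nl)→100500; best=4200 via (C,hash)
  {ABC}: card=125000; try (C,hash)→18200, (A,hash)→38200, (B,hash)→63200, (C,merge)→81800, (A,merge)→409200, (B,merge)→859200 …(+3); best=18200 via (C,hash)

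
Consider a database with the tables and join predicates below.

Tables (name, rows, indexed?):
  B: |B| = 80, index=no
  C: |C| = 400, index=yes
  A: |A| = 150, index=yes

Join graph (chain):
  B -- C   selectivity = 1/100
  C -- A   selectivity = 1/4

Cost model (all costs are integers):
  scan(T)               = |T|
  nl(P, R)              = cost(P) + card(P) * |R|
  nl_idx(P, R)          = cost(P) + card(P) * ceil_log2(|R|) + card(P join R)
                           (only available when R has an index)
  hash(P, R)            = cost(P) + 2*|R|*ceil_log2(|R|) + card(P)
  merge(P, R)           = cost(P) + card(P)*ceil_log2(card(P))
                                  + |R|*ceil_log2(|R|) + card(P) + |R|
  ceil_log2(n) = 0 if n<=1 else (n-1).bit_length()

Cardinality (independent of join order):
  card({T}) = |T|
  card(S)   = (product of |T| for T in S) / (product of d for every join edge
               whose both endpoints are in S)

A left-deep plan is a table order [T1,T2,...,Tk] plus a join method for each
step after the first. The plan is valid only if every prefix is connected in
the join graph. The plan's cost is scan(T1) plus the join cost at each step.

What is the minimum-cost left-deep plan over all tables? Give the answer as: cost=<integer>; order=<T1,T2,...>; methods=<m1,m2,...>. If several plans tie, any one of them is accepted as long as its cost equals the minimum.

cost=3840; order=B,C,A; methods=nl_idx,hash

Selinger DP (subsets sized 1..n):
  {B}: scan cost=80, card=80
  {C}: scan cost=400, card=400
  {A}: scan cost=150, card=150
  {BC}: card=320; try (C,nl_idx)→1120, (B,hash)→1920, (C,merge)→4720, (B,merge)→5040, (C,hash)→7360, (C,nl)→32080 …(+1); best=1120 via (C,nl_idx)
  {AC}: card=15000; try (A,hash)→3200, (C,merge)→5500, (A,merge)→5750, (C,hash)→7500, (C,nl_idx)→16500, (A,nl_idx)→18600 …(+2); best=3200 via (A,hash)
  {ABC}: card=12000; try (A,hash)→3840, (A,merge)→5670, (A,nl_idx)→15680, (B,hash)→19320, (A,nl)→49120, (B,merge)→228840 …(+1); best=3840 via (A,hash)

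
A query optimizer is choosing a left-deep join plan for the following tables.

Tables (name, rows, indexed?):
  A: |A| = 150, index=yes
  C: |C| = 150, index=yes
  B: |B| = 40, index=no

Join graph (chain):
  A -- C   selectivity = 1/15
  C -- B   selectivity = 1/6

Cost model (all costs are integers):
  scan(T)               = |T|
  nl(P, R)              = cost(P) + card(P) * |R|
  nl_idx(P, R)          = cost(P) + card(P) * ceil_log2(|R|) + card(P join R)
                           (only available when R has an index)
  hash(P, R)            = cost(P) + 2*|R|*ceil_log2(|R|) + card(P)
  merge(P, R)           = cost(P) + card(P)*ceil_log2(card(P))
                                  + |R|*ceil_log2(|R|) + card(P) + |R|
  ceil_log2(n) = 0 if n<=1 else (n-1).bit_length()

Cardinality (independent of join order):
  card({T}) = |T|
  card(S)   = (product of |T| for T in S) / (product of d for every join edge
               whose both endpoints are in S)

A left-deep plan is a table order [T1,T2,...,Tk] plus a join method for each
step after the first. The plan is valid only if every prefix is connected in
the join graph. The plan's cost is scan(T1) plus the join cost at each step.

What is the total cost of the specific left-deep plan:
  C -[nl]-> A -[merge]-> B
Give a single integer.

40930

step 1: scan C: cost=150, card=150
step 2: join A via nl
    card(P join A) = 150*150/(15) = 1500
    cost = 150 + 150*150 = 22650
step 3: join B via merge
    card(P join B) = 1500*40/(6) = 10000
    cost = 22650 + 1500*11 + 40*6 + 1500 + 40 = 40930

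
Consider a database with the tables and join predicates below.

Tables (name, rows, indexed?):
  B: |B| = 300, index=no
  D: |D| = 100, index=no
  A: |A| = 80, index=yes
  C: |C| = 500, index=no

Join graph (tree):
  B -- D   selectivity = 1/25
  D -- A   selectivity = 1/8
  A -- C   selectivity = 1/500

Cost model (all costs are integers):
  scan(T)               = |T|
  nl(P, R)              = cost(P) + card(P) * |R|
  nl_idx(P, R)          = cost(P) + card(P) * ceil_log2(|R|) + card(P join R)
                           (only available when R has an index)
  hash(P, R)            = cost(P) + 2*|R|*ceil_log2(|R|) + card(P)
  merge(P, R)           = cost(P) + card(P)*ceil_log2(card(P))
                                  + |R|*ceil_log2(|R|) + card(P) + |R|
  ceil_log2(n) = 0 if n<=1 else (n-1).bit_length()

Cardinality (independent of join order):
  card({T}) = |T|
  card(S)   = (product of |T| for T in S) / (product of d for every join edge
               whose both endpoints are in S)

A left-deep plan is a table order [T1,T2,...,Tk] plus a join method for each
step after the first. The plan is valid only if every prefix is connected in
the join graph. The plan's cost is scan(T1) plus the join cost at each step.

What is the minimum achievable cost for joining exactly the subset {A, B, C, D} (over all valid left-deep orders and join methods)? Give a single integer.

Selinger DP over subsets of {A,B,C,D}:
  {B}: scan cost=300, card=300
  {D}: scan cost=100, card=100
  {A}: scan cost=80, card=80
  {C}: scan cost=500, card=500
  {BD}: card=1200; try (D,hash)→2000, (B,merge)→3900, (D,merge)→4100, (B,hash)→5600, (B,nl)→30100, (D,nl)→30300; best=2000 via (D,hash)
  {AD}: card=1000; try (A,hash)→1320, (D,merge)→1520, (A,merge)→1540, (D,hash)→1560, (A,nl_idx)→1800, (D,nl)→8080 …(+1); best=1320 via (A,hash)
  {AC}: card=80; try (A,hash)→2120, (A,nl_idx)→4080, (C,merge)→5720, (A,merge)→6140, (C,hash)→9160, (C,nl)→40080 …(+1); best=2120 via (A,hash)
  {ABD}: card=12000; try (A,hash)→4320, (B,hash)→7720, (B,merge)→15320, (A,merge)→17040, (A,nl_idx)→22400, (A,nl)→98000 …(+1); best=4320 via (A,hash)
  {ACD}: card=1000; try (D,merge)→3560, (D,hash)→3600, (D,nl)→10120, (C,hash)→11320, (C,merge)→17320, (C,nl)→501320; best=3560 via (D,merge)
  {ABCD}: card=12000; try (B,hash)→9960, (B,merge)→17560, (C,hash)→25320, (C,merge)→189320, (B,nl)→303560, (C,nl)→6004320; best=9960 via (B,hash)

9960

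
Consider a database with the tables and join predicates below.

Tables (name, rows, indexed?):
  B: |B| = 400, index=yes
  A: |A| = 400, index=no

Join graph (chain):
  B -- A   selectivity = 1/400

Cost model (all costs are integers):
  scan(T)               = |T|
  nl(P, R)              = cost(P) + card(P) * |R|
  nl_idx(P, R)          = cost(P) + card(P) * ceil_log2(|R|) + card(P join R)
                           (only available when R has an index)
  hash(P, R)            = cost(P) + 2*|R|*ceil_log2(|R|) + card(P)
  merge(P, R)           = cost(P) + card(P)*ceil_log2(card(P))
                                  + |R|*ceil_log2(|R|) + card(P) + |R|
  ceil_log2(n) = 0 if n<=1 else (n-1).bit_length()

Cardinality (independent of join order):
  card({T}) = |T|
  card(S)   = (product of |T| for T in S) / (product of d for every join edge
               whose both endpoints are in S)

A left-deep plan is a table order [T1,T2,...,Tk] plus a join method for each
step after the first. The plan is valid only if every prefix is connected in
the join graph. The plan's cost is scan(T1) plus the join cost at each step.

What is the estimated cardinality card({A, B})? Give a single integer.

Tables in S: A(400), B(400)
Edges inside S: B-A(d=400)
numerator = 400 * 400 = 160000
denominator = 400 = 400
card(S) = 160000 / 400 = 400

400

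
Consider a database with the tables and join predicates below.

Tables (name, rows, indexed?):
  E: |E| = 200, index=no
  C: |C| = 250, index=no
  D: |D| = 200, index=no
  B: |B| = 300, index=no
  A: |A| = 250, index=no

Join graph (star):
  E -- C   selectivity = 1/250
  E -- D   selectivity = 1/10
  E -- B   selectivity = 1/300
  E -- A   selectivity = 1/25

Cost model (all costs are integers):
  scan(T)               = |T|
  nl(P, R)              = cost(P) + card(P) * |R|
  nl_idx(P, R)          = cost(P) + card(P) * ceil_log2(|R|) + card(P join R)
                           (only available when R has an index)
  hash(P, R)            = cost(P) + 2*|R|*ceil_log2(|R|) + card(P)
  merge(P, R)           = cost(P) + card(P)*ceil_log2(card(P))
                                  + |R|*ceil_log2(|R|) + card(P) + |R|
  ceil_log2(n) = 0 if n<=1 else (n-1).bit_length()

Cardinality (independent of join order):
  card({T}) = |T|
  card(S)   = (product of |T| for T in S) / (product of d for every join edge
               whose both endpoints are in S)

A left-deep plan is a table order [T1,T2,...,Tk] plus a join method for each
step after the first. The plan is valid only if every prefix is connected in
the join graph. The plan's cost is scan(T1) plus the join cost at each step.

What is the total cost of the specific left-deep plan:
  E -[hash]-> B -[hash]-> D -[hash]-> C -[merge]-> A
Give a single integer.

71450

step 1: scan E: cost=200, card=200
step 2: join B via hash
    card(P join B) = 200*300/(300) = 200
    cost = 200 + 2*300*9 + 200 = 5800
step 3: join D via hash
    card(P join D) = 200*200/(10) = 4000
    cost = 5800 + 2*200*8 + 200 = 9200
step 4: join C via hash
    card(P join C) = 4000*250/(250) = 4000
    cost = 9200 + 2*250*8 + 4000 = 17200
step 5: join A via merge
    card(P join A) = 4000*250/(25) = 40000
    cost = 17200 + 4000*12 + 250*8 + 4000 + 250 = 71450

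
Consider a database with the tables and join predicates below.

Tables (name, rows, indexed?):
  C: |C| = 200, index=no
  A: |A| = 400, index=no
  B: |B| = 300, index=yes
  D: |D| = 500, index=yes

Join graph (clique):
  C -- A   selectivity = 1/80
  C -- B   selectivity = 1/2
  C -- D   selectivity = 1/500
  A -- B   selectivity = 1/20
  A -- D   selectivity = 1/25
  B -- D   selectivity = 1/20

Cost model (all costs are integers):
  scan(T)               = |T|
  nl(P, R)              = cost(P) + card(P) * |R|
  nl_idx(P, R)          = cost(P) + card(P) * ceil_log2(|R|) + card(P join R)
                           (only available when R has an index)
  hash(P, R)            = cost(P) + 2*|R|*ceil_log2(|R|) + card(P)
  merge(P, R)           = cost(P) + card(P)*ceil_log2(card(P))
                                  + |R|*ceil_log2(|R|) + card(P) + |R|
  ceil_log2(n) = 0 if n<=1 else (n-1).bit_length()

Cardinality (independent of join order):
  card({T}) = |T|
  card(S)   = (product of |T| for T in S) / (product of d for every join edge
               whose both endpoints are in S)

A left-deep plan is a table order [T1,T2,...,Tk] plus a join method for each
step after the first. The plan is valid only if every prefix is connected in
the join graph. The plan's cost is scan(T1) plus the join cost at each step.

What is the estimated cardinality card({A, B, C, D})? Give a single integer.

Tables in S: A(400), B(300), C(200), D(500)
Edges inside S: C-A(d=80), C-B(d=2), C-D(d=500), A-B(d=20), A-D(d=25), B-D(d=20)
numerator = 400 * 300 * 200 * 500 = 12000000000
denominator = 80 * 2 * 500 * 20 * 25 * 20 = 800000000
card(S) = 12000000000 / 800000000 = 15

15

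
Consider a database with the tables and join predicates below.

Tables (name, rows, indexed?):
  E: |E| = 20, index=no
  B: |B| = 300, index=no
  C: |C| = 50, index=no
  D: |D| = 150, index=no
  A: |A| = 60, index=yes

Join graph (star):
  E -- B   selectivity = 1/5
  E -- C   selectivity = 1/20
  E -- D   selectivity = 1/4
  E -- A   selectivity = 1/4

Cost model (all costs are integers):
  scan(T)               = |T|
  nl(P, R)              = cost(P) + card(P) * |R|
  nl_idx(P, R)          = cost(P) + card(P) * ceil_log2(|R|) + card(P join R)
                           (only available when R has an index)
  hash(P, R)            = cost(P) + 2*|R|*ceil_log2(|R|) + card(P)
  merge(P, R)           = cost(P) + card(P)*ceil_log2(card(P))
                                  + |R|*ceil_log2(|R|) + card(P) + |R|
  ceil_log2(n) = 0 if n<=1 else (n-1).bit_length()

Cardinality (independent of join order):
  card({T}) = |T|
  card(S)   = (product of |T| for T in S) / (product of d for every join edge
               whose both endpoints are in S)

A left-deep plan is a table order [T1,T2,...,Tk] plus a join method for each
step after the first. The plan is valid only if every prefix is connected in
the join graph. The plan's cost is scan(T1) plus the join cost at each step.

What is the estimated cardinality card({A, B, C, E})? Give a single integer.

Tables in S: A(60), B(300), C(50), E(20)
Edges inside S: E-B(d=5), E-C(d=20), E-A(d=4)
numerator = 60 * 300 * 50 * 20 = 18000000
denominator = 5 * 20 * 4 = 400
card(S) = 18000000 / 400 = 45000

45000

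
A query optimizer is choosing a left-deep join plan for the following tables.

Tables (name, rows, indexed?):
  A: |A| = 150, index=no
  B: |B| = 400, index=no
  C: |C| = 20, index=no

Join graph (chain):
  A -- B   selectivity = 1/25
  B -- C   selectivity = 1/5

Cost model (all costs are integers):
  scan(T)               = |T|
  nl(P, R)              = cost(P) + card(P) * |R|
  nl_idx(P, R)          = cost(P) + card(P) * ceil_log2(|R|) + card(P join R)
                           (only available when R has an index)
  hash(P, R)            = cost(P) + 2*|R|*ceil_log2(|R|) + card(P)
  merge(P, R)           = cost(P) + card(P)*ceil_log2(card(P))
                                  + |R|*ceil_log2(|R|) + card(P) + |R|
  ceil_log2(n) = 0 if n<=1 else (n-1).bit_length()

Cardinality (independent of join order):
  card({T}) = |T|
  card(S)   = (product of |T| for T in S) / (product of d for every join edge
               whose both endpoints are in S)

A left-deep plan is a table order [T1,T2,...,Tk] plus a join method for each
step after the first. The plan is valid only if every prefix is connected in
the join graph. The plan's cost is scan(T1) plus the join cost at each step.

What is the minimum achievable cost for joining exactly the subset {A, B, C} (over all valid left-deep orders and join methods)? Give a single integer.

5000

Selinger DP over subsets of {A,B,C}:
  {A}: scan cost=150, card=150
  {B}: scan cost=400, card=400
  {C}: scan cost=20, card=20
  {AB}: card=2400; try (A,hash)→3200, (B,merge)→5500, (A,merge)→5750, (B,hash)→7500, (B,nl)→60150, (A,nl)→60400; best=3200 via (A,hash)
  {BC}: card=1600; try (C,hash)→1000, (B,merge)→4140, (C,merge)→4520, (B,hash)→7240, (B,nl)→8020, (C,nl)→8400; best=1000 via (C,hash)
  {ABC}: card=9600; try (A,hash)→5000, (C,hash)→5800, (A,merge)→21550, (C,merge)→34520, (C,nl)→51200, (A,nl)→241000; best=5000 via (A,hash)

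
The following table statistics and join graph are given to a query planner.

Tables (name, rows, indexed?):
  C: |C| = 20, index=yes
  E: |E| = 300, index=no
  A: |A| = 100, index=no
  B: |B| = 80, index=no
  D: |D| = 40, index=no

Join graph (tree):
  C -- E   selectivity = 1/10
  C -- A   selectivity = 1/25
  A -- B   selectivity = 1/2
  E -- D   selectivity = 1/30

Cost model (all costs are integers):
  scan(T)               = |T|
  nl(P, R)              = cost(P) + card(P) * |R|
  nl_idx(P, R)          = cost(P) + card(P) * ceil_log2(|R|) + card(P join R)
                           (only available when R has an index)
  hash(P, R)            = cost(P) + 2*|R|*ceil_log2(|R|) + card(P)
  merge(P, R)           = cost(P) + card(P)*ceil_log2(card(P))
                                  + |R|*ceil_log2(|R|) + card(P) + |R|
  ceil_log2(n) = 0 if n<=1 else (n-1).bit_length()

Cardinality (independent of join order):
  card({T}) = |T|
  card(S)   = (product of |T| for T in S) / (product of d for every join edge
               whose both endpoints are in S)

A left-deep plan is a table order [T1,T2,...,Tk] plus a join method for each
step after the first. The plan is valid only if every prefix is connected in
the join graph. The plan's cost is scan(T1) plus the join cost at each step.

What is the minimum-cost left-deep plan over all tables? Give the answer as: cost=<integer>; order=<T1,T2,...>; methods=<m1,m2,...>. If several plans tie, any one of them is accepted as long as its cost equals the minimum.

cost=8200; order=E,D,C,A,B; methods=hash,hash,hash,hash

Selinger DP (subsets sized 1..n):
  {C}: scan cost=20, card=20
  {E}: scan cost=300, card=300
  {A}: scan cost=100, card=100
  {B}: scan cost=80, card=80
  {D}: scan cost=40, card=40
  {CE}: card=600; try (C,hash)→800, (C,nl_idx)→2400, (E,merge)→3140, (C,merge)→3420, (E,hash)→5440, (E,nl)→6020 …(+1); best=800 via (C,hash)
  {AC}: card=80; try (C,hash)→400, (C,nl_idx)→680, (A,merge)→940, (C,merge)→1020, (A,hash)→1440, (A,nl)→2020 …(+1); best=400 via (C,hash)
  {DE}: card=400; try (D,hash)→1080, (E,merge)→3320, (D,merge)→3580, (E,hash)→5480, (E,nl)→12040, (D,nl)→12300; best=1080 via (D,hash)
  {AB}: card=4000; try (B,hash)→1320, (A,merge)→1520, (B,merge)→1540, (A,hash)→1560, (A,nl)→8080, (B,nl)→8100; best=1320 via (B,hash)
  {ACE}: card=2400; try (A,hash)→2800, (E,merge)→4040, (E,hash)→5880, (A,merge)→8200, (E,nl)→24400, (A,nl)→60800; best=2800 via (A,hash)
  {CDE}: card=800; try (C,hash)→1680, (D,hash)→1880, (C,nl_idx)→3880, (C,merge)→5200, (D,merge)→7680, (C,nl)→9080 …(+1); best=1680 via (C,hash)
  {ABC}: card=3200; try (B,hash)→1600, (B,merge)→1680, (C,hash)→5520, (B,nl)→6800, (C,nl_idx)→24520, (C,merge)→53440 …(+1); best=1600 via (B,hash)
  {ABCE}: card=96000; try (B,hash)→6320, (E,hash)→10200, (B,merge)→34640, (E,merge)→46200, (B,nl)→194800, (E,nl)→961600; best=6320 via (B,hash)
  {ACDE}: card=3200; try (A,hash)→3880, (D,hash)→5680, (A,merge)→11280, (D,merge)→34280, (A,nl)→81680, (D,nl)→98800; best=3880 via (A,hash)
  {ABCDE}: card=128000; try (B,hash)→8200, (B,merge)→46120, (D,hash)→102800, (B,nl)→259880, (D,merge)→1734600, (D,nl)→3846320; best=8200 via (B,hash)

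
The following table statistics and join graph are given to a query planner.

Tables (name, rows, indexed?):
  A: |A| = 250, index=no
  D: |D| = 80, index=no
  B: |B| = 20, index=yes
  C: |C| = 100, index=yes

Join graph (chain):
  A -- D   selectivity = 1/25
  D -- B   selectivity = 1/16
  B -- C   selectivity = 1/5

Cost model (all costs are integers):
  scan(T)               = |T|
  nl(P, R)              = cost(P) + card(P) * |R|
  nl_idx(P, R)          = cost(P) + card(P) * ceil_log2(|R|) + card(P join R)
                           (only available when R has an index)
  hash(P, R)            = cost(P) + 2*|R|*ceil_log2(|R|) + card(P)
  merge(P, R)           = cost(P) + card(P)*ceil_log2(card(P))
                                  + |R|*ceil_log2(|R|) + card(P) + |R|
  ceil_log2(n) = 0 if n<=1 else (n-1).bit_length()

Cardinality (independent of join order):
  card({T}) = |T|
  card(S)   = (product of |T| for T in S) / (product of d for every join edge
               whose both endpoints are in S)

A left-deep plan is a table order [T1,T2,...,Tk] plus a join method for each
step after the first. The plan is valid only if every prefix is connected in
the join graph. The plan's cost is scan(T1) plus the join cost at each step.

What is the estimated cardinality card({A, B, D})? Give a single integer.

1000

Tables in S: A(250), B(20), D(80)
Edges inside S: A-D(d=25), D-B(d=16)
numerator = 250 * 20 * 80 = 400000
denominator = 25 * 16 = 400
card(S) = 400000 / 400 = 1000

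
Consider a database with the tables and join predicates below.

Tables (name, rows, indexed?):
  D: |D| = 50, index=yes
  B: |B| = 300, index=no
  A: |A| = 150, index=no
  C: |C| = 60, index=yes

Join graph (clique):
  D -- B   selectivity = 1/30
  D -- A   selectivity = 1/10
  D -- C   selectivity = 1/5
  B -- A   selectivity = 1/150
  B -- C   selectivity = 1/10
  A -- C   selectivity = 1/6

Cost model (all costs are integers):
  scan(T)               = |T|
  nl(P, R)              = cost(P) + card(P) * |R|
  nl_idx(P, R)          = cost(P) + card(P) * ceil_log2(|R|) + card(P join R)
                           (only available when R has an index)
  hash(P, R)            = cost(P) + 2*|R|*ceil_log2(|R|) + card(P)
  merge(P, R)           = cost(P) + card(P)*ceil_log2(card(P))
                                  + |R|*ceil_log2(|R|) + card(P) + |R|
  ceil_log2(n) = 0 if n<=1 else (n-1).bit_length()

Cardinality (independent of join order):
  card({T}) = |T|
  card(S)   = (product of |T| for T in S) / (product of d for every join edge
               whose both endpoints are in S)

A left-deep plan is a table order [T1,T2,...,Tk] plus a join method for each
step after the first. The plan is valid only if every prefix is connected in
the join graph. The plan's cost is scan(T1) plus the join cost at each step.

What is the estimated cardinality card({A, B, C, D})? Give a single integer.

Tables in S: A(150), B(300), C(60), D(50)
Edges inside S: D-B(d=30), D-A(d=10), D-C(d=5), B-A(d=150), B-C(d=10), A-C(d=6)
numerator = 150 * 300 * 60 * 50 = 135000000
denominator = 30 * 10 * 5 * 150 * 10 * 6 = 13500000
card(S) = 135000000 / 13500000 = 10

10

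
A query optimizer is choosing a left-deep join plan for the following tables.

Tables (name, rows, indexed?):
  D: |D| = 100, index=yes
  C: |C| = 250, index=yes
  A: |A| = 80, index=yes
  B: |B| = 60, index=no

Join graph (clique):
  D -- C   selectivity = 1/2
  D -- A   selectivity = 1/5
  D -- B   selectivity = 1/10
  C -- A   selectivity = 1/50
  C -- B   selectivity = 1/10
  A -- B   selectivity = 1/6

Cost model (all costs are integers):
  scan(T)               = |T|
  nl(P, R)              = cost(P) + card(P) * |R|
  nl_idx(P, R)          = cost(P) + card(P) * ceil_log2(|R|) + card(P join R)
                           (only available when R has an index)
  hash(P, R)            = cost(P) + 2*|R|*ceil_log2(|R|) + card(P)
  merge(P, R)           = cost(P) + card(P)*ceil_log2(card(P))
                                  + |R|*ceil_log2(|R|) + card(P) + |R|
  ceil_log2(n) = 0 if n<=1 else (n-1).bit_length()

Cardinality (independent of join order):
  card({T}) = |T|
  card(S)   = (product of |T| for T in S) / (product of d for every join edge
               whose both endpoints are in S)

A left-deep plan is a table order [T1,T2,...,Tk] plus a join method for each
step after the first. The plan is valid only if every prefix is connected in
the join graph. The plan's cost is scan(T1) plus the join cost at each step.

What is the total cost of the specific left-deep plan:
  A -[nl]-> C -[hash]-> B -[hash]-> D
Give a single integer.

step 1: scan A: cost=80, card=80
step 2: join C via nl
    card(P join C) = 80*250/(50) = 400
    cost = 80 + 80*250 = 20080
step 3: join B via hash
    card(P join B) = 400*60/(10*6) = 400
    cost = 20080 + 2*60*6 + 400 = 21200
step 4: join D via hash
    card(P join D) = 400*100/(2*5*10) = 400
    cost = 21200 + 2*100*7 + 400 = 23000

23000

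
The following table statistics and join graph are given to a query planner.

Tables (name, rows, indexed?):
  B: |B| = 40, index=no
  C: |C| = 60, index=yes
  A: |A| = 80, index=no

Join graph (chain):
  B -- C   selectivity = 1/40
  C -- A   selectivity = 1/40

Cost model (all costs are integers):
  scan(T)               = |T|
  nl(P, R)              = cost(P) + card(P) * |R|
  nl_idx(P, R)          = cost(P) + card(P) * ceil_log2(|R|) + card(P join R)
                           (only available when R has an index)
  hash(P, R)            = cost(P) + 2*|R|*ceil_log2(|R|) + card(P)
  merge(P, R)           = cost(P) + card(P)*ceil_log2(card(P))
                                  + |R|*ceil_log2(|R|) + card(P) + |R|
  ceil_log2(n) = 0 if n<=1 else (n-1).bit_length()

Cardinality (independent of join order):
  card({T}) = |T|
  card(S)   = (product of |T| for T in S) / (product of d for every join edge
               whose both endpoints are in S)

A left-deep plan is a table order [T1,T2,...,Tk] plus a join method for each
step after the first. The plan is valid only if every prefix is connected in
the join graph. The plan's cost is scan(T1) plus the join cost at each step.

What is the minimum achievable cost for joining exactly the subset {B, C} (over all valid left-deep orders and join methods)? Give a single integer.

340

Selinger DP over subsets of {B,C}:
  {B}: scan cost=40, card=40
  {C}: scan cost=60, card=60
  {BC}: card=60; try (C,nl_idx)→340, (B,hash)→600, (C,merge)→740, (B,merge)→760, (C,hash)→800, (C,nl)→2440 …(+1); best=340 via (C,nl_idx)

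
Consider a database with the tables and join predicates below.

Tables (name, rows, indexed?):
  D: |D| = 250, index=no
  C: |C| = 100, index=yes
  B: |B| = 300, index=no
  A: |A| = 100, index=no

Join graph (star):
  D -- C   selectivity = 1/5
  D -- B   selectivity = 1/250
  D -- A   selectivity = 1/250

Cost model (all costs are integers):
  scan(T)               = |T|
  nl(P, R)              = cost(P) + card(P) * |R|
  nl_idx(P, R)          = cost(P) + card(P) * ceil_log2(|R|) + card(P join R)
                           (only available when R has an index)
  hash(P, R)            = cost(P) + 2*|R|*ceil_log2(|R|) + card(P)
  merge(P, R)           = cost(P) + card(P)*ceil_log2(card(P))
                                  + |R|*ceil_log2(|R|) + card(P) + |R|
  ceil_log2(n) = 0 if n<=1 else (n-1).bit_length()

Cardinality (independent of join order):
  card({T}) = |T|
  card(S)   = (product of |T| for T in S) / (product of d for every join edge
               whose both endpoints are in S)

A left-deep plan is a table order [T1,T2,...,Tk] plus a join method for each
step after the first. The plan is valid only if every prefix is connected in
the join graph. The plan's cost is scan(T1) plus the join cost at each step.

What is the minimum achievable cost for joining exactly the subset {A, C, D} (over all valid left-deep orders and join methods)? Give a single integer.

Selinger DP over subsets of {A,C,D}:
  {D}: scan cost=250, card=250
  {C}: scan cost=100, card=100
  {A}: scan cost=100, card=100
  {CD}: card=5000; try (C,hash)→1900, (D,merge)→3150, (C,merge)→3300, (D,hash)→4200, (C,nl_idx)→7000, (D,nl)→25100 …(+1); best=1900 via (C,hash)
  {AD}: card=100; try (A,hash)→1900, (D,merge)→3150, (A,merge)→3300, (D,hash)→4200, (D,nl)→25100, (A,nl)→25250; best=1900 via (A,hash)
  {ACD}: card=2000; try (C,hash)→3400, (C,merge)→3500, (C,nl_idx)→4600, (A,hash)→8300, (C,nl)→11900, (A,merge)→72700 …(+1); best=3400 via (C,hash)

3400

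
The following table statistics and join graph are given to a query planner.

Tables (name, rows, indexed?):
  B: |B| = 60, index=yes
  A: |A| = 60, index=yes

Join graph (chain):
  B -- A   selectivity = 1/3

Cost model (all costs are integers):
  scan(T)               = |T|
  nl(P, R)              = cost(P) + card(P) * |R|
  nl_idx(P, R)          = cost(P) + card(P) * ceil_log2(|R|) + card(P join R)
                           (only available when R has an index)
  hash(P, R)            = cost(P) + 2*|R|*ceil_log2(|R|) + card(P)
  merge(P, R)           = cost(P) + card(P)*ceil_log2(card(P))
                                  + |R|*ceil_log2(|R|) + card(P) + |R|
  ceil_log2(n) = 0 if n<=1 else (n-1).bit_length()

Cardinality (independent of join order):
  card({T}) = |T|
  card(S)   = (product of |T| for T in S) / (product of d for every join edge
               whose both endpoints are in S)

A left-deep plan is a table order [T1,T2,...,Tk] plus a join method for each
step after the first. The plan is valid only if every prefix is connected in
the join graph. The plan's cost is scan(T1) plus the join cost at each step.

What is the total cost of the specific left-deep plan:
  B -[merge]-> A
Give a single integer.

step 1: scan B: cost=60, card=60
step 2: join A via merge
    card(P join A) = 60*60/(3) = 1200
    cost = 60 + 60*6 + 60*6 + 60 + 60 = 900

900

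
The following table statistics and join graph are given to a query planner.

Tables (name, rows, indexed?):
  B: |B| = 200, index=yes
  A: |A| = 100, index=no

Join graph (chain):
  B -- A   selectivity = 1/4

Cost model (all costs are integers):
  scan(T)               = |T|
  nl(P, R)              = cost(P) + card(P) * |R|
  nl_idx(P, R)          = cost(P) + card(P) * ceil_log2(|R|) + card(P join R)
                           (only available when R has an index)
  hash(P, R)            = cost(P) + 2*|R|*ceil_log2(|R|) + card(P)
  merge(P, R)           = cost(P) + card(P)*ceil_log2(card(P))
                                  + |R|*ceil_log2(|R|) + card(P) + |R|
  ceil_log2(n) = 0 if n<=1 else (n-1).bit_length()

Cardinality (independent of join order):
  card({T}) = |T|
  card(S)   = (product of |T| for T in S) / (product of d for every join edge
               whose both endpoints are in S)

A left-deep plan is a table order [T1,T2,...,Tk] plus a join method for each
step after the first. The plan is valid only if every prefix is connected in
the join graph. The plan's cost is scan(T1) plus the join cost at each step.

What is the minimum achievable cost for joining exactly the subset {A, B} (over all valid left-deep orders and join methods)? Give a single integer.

1800

Selinger DP over subsets of {A,B}:
  {B}: scan cost=200, card=200
  {A}: scan cost=100, card=100
  {AB}: card=5000; try (A,hash)→1800, (B,merge)→2700, (A,merge)→2800, (B,hash)→3400, (B,nl_idx)→5900, (B,nl)→20100 …(+1); best=1800 via (A,hash)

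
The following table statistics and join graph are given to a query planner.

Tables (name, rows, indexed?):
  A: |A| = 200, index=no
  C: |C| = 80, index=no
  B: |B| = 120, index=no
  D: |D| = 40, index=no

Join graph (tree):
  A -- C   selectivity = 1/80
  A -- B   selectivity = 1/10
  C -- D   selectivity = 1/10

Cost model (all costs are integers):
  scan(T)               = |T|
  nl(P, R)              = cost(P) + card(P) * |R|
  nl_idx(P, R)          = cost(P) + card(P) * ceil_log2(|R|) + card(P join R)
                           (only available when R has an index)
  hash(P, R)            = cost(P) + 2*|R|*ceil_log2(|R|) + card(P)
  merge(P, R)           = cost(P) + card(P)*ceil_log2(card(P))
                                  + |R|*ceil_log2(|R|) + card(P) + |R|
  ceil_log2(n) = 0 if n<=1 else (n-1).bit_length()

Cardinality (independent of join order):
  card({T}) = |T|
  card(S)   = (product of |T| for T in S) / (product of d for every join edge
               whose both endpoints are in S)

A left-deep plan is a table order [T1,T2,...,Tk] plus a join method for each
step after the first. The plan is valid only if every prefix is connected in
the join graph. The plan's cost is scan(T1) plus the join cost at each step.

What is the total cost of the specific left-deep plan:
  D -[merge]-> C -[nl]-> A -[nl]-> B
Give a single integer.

160960

step 1: scan D: cost=40, card=40
step 2: join C via merge
    card(P join C) = 40*80/(10) = 320
    cost = 40 + 40*6 + 80*7 + 40 + 80 = 960
step 3: join A via nl
    card(P join A) = 320*200/(80) = 800
    cost = 960 + 320*200 = 64960
step 4: join B via nl
    card(P join B) = 800*120/(10) = 9600
    cost = 64960 + 800*120 = 160960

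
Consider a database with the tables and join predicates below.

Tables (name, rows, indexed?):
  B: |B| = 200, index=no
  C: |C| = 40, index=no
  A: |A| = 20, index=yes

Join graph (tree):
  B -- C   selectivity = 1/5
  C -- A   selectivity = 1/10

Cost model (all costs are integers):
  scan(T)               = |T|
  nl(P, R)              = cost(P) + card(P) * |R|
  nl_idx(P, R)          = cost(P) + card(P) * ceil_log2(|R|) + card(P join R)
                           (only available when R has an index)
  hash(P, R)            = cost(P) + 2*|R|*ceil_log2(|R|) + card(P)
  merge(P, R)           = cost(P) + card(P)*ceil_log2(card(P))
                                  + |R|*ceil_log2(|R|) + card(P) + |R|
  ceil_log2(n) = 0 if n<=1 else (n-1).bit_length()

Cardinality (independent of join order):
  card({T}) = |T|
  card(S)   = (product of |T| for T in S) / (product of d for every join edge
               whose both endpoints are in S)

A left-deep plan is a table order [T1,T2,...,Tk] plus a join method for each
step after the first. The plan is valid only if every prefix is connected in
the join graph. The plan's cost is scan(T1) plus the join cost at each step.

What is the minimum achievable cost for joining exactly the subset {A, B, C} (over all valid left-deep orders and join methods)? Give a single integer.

2680

Selinger DP over subsets of {A,B,C}:
  {B}: scan cost=200, card=200
  {C}: scan cost=40, card=40
  {A}: scan cost=20, card=20
  {BC}: card=1600; try (C,hash)→880, (B,merge)→2120, (C,merge)→2280, (B,hash)→3280, (B,nl)→8040, (C,nl)→8200; best=880 via (C,hash)
  {AC}: card=80; try (A,hash)→280, (A,nl_idx)→320, (C,merge)→420, (A,merge)→440, (C,hash)→520, (C,nl)→820 …(+1); best=280 via (A,hash)
  {ABC}: card=3200; try (A,hash)→2680, (B,merge)→2720, (B,hash)→3560, (A,nl_idx)→12080, (B,nl)→16280, (A,merge)→20200 …(+1); best=2680 via (A,hash)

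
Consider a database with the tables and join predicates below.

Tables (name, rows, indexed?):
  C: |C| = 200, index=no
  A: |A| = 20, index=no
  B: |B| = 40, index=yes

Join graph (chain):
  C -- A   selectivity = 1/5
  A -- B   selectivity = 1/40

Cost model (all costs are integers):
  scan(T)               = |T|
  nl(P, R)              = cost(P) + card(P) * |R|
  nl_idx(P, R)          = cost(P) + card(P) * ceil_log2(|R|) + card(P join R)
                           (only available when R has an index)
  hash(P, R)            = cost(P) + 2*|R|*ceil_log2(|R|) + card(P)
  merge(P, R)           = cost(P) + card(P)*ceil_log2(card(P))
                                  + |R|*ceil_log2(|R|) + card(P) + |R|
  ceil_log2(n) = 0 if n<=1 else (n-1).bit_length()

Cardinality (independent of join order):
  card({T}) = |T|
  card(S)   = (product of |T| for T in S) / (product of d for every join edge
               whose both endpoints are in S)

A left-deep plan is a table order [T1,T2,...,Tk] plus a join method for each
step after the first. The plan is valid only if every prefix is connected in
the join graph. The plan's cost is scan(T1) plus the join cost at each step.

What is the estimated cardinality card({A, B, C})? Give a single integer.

800

Tables in S: A(20), B(40), C(200)
Edges inside S: C-A(d=5), A-B(d=40)
numerator = 20 * 40 * 200 = 160000
denominator = 5 * 40 = 200
card(S) = 160000 / 200 = 800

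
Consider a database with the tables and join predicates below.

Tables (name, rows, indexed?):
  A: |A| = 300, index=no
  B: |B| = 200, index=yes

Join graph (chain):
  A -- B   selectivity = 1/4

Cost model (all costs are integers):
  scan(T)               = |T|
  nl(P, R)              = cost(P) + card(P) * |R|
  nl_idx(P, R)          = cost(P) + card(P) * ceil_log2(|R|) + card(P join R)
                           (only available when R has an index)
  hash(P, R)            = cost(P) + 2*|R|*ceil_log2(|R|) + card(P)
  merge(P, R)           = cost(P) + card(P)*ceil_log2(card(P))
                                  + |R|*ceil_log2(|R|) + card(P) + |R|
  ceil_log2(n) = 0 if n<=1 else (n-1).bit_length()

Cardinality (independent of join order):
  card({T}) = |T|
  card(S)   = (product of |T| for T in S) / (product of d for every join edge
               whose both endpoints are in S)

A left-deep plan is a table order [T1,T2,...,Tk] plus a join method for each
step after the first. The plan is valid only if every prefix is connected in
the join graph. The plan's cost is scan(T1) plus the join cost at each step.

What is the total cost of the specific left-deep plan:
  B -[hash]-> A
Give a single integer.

step 1: scan B: cost=200, card=200
step 2: join A via hash
    card(P join A) = 200*300/(4) = 15000
    cost = 200 + 2*300*9 + 200 = 5800

5800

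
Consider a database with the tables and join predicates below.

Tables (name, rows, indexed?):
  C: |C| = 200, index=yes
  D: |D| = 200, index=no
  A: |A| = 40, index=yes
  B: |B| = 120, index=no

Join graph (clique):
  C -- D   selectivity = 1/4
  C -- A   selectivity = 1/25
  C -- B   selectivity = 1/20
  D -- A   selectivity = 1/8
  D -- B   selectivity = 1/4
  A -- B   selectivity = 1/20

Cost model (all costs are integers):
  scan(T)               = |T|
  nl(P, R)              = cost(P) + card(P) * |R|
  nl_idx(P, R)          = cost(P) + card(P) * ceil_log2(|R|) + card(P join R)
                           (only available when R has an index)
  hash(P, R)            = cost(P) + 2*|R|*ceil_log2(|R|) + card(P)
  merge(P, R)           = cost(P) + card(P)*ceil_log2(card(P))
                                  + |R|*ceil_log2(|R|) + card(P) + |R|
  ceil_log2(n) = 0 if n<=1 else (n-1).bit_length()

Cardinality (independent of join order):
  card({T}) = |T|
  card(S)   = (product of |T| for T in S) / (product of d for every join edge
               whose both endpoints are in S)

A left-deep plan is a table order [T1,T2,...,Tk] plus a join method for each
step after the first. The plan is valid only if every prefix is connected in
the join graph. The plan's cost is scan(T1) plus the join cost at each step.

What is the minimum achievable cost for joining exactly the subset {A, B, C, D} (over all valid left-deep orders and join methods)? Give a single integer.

5248

Selinger DP over subsets of {A,B,C,D}:
  {C}: scan cost=200, card=200
  {D}: scan cost=200, card=200
  {A}: scan cost=40, card=40
  {B}: scan cost=120, card=120
  {CD}: card=10000; try (D,hash)→3600, (C,hash)→3600, (D,merge)→3800, (C,merge)→3800, (C,nl_idx)→11800, (D,nl)→40200 …(+1); best=3600 via (D,hash)
  {AC}: card=320; try (C,nl_idx)→680, (A,hash)→880, (A,nl_idx)→1720, (C,merge)→2120, (A,merge)→2280, (C,hash)→3280 …(+2); best=680 via (C,nl_idx)
  {BC}: card=1200; try (B,hash)→2080, (C,nl_idx)→2280, (C,merge)→2880, (B,merge)→2960, (C,hash)→3440, (C,nl)→24120 …(+1); best=2080 via (B,hash)
  {AD}: card=1000; try (A,hash)→880, (D,merge)→2120, (A,merge)→2280, (A,nl_idx)→2400, (D,hash)→3280, (D,nl)→8040 …(+1); best=880 via (A,hash)
  {BD}: card=6000; try (B,hash)→2080, (D,merge)→2880, (B,merge)→2960, (D,hash)→3440, (D,nl)→24120, (B,nl)→24200; best=2080 via (B,hash)
  {AB}: card=240; try (A,hash)→720, (A,nl_idx)→1080, (B,merge)→1280, (A,merge)→1360, (B,hash)→1760, (B,nl)→4840 …(+1); best=720 via (A,hash)
  {ACD}: card=2000; try (D,hash)→4200, (C,hash)→5080, (D,merge)→5680, (C,nl_idx)→10880, (C,merge)→13680, (A,hash)→14080 …(+5); best=4200 via (D,hash)
  {BCD}: card=15000; try (D,hash)→6480, (C,hash)→11280, (B,hash)→15280, (D,merge)→18280, (C,nl_idx)→65080, (C,merge)→87880 …(+4); best=6480 via (D,hash)
  {ABC}: card=96; try (B,hash)→2680, (C,nl_idx)→2736, (A,hash)→3760, (C,hash)→4160, (C,merge)→4680, (B,merge)→4840 …(+5); best=2680 via (B,hash)
  {ABD}: card=1500; try (B,hash)→3560, (D,hash)→4160, (D,merge)→4680, (A,hash)→8560, (B,merge)→12840, (A,nl_idx)→39580 …(+4); best=3560 via (B,hash)
  {ABCD}: card=150; try (D,merge)→5248, (D,hash)→5976, (B,hash)→7880, (C,hash)→8260, (C,nl_idx)→15710, (D,nl)→21880 …(+8); best=5248 via (D,merge)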